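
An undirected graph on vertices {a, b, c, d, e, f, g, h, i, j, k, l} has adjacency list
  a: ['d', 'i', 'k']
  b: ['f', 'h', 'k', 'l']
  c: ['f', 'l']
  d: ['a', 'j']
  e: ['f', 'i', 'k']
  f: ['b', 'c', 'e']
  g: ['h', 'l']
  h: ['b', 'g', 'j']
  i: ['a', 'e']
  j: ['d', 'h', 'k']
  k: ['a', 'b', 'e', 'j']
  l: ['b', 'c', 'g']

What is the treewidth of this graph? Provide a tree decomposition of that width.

Treewidth 3.
Bags: B1 = {a, d, i, j}  B2 = {a, i, j, k}  B3 = {e, i, j, k}  B4 = {e, h, j, k}  B5 = {b, e, h, k}  B6 = {b, e, f, h}  B7 = {b, f, g, h}  B8 = {b, f, g, l}  B9 = {c, f, g, l}
Tree: B1–B2, B2–B3, B3–B4, B4–B5, B5–B6, B6–B7, B7–B8, B8–B9

The largest bag has 4 vertices, giving width 3; this decomposition certifies tw(G) ≤ 3. For the lower bound: the 4 vertex sets {a,d,i}, {j}, {k}, {b,e,f,h} are disjoint, each induces a connected subgraph, and every pair is joined by at least one edge of G. Contracting each set to a single vertex therefore yields K_{4} as a minor, and since treewidth is minor-monotone, tw(G) ≥ tw(K_{4}) = 3. Hence tw(G) = 3 exactly.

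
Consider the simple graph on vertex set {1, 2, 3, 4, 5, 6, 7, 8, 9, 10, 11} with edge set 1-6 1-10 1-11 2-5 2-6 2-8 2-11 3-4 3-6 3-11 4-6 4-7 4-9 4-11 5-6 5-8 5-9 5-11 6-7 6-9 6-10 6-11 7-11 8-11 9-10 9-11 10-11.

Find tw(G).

3

A width-3 tree decomposition is:
Bags: B1 = {3, 4, 6, 11}  B2 = {4, 6, 7, 11}  B3 = {4, 6, 9, 11}  B4 = {5, 6, 9, 11}  B5 = {6, 9, 10, 11}  B6 = {2, 5, 6, 11}  B7 = {1, 6, 10, 11}  B8 = {2, 5, 8, 11}
Tree: B1–B2, B2–B3, B3–B4, B3–B5, B4–B6, B5–B7, B6–B8
The largest bag has 4 vertices, giving width 3; this decomposition certifies tw(G) ≤ 3. Conversely, {2, 5, 8, 11} is a clique of size 4, and the vertices of any clique must share a bag in every tree decomposition; so some bag has ≥ 4 vertices and tw(G) ≥ 3. The upper and lower bounds meet at 3, so that is the treewidth.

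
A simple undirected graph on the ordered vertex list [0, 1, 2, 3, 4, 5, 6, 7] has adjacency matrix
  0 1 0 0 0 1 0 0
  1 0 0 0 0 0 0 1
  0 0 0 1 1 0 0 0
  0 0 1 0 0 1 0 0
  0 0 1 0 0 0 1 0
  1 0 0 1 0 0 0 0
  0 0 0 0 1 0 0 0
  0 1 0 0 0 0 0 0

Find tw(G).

A width-1 tree decomposition is:
Bags: B1 = {1, 7}  B2 = {0, 1}  B3 = {0, 5}  B4 = {3, 5}  B5 = {2, 3}  B6 = {2, 4}  B7 = {4, 6}
Tree: B1–B2, B2–B3, B3–B4, B4–B5, B5–B6, B6–B7
The largest bag has 2 vertices, giving width 1; this decomposition certifies tw(G) ≤ 1. Since G has at least one edge (e.g. 7–1), it is not an edgeless graph, so tw(G) ≥ 1. Therefore the treewidth is 1.

1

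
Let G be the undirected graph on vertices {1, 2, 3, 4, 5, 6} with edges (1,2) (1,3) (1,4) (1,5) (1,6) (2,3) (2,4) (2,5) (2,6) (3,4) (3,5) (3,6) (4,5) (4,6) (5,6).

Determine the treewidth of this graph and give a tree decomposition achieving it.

With just one bag of size 6, the width is 6 − 1 = 5, so tw(G) ≤ 5. For the lower bound, the 6 vertices {1, 2, 3, 4, 5, 6} are pairwise adjacent, and any tree decomposition puts a clique entirely inside one bag — forcing width ≥ 5. Hence tw(G) = 5 exactly.

Treewidth 5.
One such decomposition:
Bags: B1 = {1, 2, 3, 4, 5, 6}
Tree: (single bag)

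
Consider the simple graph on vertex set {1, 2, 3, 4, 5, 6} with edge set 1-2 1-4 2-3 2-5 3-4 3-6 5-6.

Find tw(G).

A width-2 tree decomposition is:
Bags: B1 = {1, 2, 4}  B2 = {2, 3, 4}  B3 = {2, 3, 5}  B4 = {3, 5, 6}
Tree: B1–B2, B2–B3, B3–B4
Every bag has size at most 3, so the width is 3 − 1 = 2 and tw(G) ≤ 2. Since 1–4–3–2–1 is a cycle in G, G is not acyclic. Forests are exactly the graphs of treewidth ≤ 1, so tw(G) ≥ 2. The upper and lower bounds meet at 2, so that is the treewidth.

2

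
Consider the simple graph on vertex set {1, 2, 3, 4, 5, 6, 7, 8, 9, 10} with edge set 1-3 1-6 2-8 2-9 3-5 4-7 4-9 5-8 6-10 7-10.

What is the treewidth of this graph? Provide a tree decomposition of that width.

Treewidth 2.
One optimal decomposition is:
Bags: B1 = {2, 5, 8}  B2 = {2, 5, 9}  B3 = {4, 5, 9}  B4 = {4, 5, 7}  B5 = {5, 7, 10}  B6 = {5, 6, 10}  B7 = {1, 5, 6}  B8 = {1, 3, 5}
Tree: B1–B2, B2–B3, B3–B4, B4–B5, B5–B6, B6–B7, B7–B8

Each bag holds 3 vertices, so the decomposition has width 2, which upper-bounds the treewidth. The edges 5–8–2–9–4–7–10–6–1–3–5 form a cycle, so G is not a tree and its treewidth is at least 2. Hence tw(G) = 2 exactly.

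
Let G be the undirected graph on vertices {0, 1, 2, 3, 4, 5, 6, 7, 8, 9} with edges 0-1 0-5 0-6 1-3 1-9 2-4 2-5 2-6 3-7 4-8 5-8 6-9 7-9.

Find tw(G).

A width-2 tree decomposition is:
Bags: B1 = {1, 3, 7}  B2 = {1, 7, 9}  B3 = {0, 1, 9}  B4 = {0, 6, 9}  B5 = {0, 5, 6}  B6 = {2, 5, 6}  B7 = {2, 5, 8}  B8 = {2, 4, 8}
Tree: B1–B2, B2–B3, B3–B4, B4–B5, B5–B6, B6–B7, B7–B8
The largest bag has 3 vertices, giving width 2; this decomposition certifies tw(G) ≤ 2. The edges 3–7–9–1–3 form a cycle, so G is not a tree and its treewidth is at least 2. Hence tw(G) = 2 exactly.

2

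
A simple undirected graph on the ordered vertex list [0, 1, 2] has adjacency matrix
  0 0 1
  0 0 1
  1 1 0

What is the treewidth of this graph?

1

A width-1 tree decomposition is:
Bags: B1 = {1, 2}  B2 = {0, 2}
Tree: B1–B2
The largest bag has 2 vertices, giving width 1; this decomposition certifies tw(G) ≤ 1. Since G has at least one edge (e.g. 2–1), it is not an edgeless graph, so tw(G) ≥ 1. Hence tw(G) = 1 exactly.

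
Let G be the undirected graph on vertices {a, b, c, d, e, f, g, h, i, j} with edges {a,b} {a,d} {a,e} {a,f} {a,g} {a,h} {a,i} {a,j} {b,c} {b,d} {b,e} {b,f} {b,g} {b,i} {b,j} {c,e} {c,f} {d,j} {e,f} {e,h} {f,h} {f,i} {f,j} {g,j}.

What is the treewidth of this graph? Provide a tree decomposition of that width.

The largest bag has 4 vertices, giving width 3; this decomposition certifies tw(G) ≤ 3. On the other hand G contains the 4-clique {a, e, f, h}. A clique must lie in a single bag of any decomposition, so no decomposition can have width below 3. Hence tw(G) = 3 exactly.

Treewidth 3.
One such decomposition:
Bags: B1 = {a, b, e, f}  B2 = {a, b, f, i}  B3 = {a, e, f, h}  B4 = {a, b, f, j}  B5 = {a, b, g, j}  B6 = {b, c, e, f}  B7 = {a, b, d, j}
Tree: B1–B2, B1–B3, B2–B4, B4–B5, B1–B6, B4–B7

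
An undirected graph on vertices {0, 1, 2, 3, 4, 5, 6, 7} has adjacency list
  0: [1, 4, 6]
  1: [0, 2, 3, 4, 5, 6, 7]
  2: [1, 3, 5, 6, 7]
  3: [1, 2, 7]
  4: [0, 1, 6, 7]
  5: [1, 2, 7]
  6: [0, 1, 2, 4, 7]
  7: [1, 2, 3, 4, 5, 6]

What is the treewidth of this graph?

A width-3 tree decomposition is:
Bags: B1 = {1, 2, 6, 7}  B2 = {1, 4, 6, 7}  B3 = {1, 2, 3, 7}  B4 = {1, 2, 5, 7}  B5 = {0, 1, 4, 6}
Tree: B1–B2, B1–B3, B1–B4, B2–B5
Every bag has size at most 4, so the width is 4 − 1 = 3 and tw(G) ≤ 3. Conversely, {0, 1, 4, 6} is a clique of size 4, and the vertices of any clique must share a bag in every tree decomposition; so some bag has ≥ 4 vertices and tw(G) ≥ 3. The upper and lower bounds meet at 3, so that is the treewidth.

3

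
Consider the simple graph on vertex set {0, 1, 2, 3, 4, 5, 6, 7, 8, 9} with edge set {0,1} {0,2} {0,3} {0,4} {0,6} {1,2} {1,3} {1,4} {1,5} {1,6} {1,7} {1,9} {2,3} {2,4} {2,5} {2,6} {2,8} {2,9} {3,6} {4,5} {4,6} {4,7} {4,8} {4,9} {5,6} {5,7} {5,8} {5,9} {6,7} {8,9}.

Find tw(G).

A width-4 tree decomposition is:
Bags: B1 = {1, 2, 4, 5, 6}  B2 = {1, 4, 5, 6, 7}  B3 = {1, 2, 4, 5, 9}  B4 = {0, 1, 2, 4, 6}  B5 = {2, 4, 5, 8, 9}  B6 = {0, 1, 2, 3, 6}
Tree: B1–B2, B1–B3, B1–B4, B3–B5, B4–B6
Every bag has size at most 5, so the width is 5 − 1 = 4 and tw(G) ≤ 4. For the lower bound, the 5 vertices {2, 4, 5, 8, 9} are pairwise adjacent, and any tree decomposition puts a clique entirely inside one bag — forcing width ≥ 4. Hence tw(G) = 4 exactly.

4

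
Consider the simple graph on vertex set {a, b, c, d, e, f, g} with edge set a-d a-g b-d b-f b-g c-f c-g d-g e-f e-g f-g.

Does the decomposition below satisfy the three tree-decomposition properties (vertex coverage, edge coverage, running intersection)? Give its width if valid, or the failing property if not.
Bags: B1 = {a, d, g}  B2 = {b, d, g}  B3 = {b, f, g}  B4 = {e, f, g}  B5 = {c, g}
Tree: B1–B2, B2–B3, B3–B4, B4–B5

A tree decomposition must satisfy three properties: every vertex lies in some bag; for every edge, both endpoints lie together in some bag; and for every vertex, the bags containing it form a connected subtree. Here edge (f,c) lies in no bag, so the decomposition is invalid.

No — edge (f,c) lies in no bag.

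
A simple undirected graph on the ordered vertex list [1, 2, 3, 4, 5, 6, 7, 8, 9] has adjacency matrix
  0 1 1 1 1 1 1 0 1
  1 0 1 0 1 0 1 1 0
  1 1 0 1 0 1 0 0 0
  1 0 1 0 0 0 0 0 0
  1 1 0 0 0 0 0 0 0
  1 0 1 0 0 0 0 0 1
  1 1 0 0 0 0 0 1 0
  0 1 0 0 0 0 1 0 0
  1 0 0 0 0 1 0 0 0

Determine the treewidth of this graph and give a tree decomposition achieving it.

The largest bag has 3 vertices, giving width 2; this decomposition certifies tw(G) ≤ 2. On the other hand G contains the 3-clique {2, 7, 8}. A clique must lie in a single bag of any decomposition, so no decomposition can have width below 2. The upper and lower bounds meet at 2, so that is the treewidth.

Treewidth 2.
One such decomposition:
Bags: B1 = {1, 3, 4}  B2 = {1, 3, 6}  B3 = {1, 2, 3}  B4 = {1, 2, 5}  B5 = {1, 6, 9}  B6 = {1, 2, 7}  B7 = {2, 7, 8}
Tree: B1–B2, B1–B3, B3–B4, B2–B5, B3–B6, B6–B7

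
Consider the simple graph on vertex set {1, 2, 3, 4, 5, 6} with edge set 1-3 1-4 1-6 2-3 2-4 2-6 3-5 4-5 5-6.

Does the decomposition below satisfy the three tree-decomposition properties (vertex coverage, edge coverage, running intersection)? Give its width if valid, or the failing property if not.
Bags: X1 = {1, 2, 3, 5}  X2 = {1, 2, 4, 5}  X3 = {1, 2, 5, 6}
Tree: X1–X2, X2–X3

Yes; width 3.

Every vertex of G appears in some bag (union = {1, 2, 3, 4, 5, 6}); every edge is covered by a bag; and for each vertex v the set of bags containing v is connected in the bag tree. The decomposition is therefore valid. The largest bag has 4 vertices, so the width is 3.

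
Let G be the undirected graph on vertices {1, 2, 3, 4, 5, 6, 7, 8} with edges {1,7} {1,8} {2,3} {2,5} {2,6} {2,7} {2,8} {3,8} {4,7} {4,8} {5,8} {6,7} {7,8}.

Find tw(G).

A width-2 tree decomposition is:
Bags: B1 = {2, 7, 8}  B2 = {2, 6, 7}  B3 = {1, 7, 8}  B4 = {2, 5, 8}  B5 = {4, 7, 8}  B6 = {2, 3, 8}
Tree: B1–B2, B1–B3, B1–B4, B3–B5, B1–B6
Every bag has size at most 3, so the width is 3 − 1 = 2 and tw(G) ≤ 2. On the other hand G contains the 3-clique {1, 7, 8}. A clique must lie in a single bag of any decomposition, so no decomposition can have width below 2. Hence tw(G) = 2 exactly.

2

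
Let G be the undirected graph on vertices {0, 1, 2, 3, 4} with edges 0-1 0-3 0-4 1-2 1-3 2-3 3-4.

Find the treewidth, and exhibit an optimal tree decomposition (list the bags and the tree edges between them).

The largest bag has 3 vertices, giving width 2; this decomposition certifies tw(G) ≤ 2. Conversely, {0, 1, 3} is a clique of size 3, and the vertices of any clique must share a bag in every tree decomposition; so some bag has ≥ 3 vertices and tw(G) ≥ 2. Combining the bounds, tw(G) = 2.

Treewidth 2.
Bags: B1 = {0, 3, 4}  B2 = {0, 1, 3}  B3 = {1, 2, 3}
Tree: B1–B2, B2–B3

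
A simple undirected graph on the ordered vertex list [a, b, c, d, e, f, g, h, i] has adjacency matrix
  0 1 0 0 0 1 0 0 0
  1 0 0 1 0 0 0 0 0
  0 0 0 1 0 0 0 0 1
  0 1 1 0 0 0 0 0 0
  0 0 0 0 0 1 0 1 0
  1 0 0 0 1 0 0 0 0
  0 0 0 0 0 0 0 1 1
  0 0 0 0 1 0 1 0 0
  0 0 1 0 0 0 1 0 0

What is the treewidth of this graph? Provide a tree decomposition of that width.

Each bag holds 3 vertices, so the decomposition has width 2, which upper-bounds the treewidth. Since e–f–a–b–d–c–i–g–h–e is a cycle in G, G is not acyclic. Forests are exactly the graphs of treewidth ≤ 1, so tw(G) ≥ 2. Therefore the treewidth is 2.

Treewidth 2.
Bags: B1 = {a, e, f}  B2 = {a, b, e}  B3 = {b, d, e}  B4 = {c, d, e}  B5 = {c, e, i}  B6 = {e, g, i}  B7 = {e, g, h}
Tree: B1–B2, B2–B3, B3–B4, B4–B5, B5–B6, B6–B7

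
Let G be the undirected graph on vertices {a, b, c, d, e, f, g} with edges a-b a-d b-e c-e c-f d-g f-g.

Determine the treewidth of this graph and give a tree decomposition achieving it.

Treewidth 2.
Bags: B1 = {c, f, g}  B2 = {c, d, g}  B3 = {a, c, d}  B4 = {a, b, c}  B5 = {b, c, e}
Tree: B1–B2, B2–B3, B3–B4, B4–B5

The largest bag has 3 vertices, giving width 2; this decomposition certifies tw(G) ≤ 2. The edges c–f–g–d–a–b–e–c form a cycle, so G is not a tree and its treewidth is at least 2. Combining the bounds, tw(G) = 2.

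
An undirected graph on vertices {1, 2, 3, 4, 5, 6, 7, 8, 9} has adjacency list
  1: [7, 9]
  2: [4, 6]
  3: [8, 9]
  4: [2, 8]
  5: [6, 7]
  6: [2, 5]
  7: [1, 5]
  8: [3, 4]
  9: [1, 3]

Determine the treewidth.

A width-2 tree decomposition is:
Bags: B1 = {2, 4, 8}  B2 = {2, 6, 8}  B3 = {5, 6, 8}  B4 = {5, 7, 8}  B5 = {1, 7, 8}  B6 = {1, 8, 9}  B7 = {3, 8, 9}
Tree: B1–B2, B2–B3, B3–B4, B4–B5, B5–B6, B6–B7
Each bag holds 3 vertices, so the decomposition has width 2, which upper-bounds the treewidth. The edges 8–4–2–6–5–7–1–9–3–8 form a cycle, so G is not a tree and its treewidth is at least 2. Therefore the treewidth is 2.

2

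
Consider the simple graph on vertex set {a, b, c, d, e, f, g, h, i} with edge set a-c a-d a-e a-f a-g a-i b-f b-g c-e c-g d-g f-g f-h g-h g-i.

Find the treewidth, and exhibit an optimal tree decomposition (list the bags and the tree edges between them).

Treewidth 2.
One optimal decomposition is:
Bags: B1 = {a, c, g}  B2 = {a, f, g}  B3 = {a, g, i}  B4 = {b, f, g}  B5 = {f, g, h}  B6 = {a, c, e}  B7 = {a, d, g}
Tree: B1–B2, B2–B3, B2–B4, B2–B5, B1–B6, B1–B7

Each bag holds 3 vertices, so the decomposition has width 2, which upper-bounds the treewidth. Conversely, {f, g, h} is a clique of size 3, and the vertices of any clique must share a bag in every tree decomposition; so some bag has ≥ 3 vertices and tw(G) ≥ 2. The upper and lower bounds meet at 2, so that is the treewidth.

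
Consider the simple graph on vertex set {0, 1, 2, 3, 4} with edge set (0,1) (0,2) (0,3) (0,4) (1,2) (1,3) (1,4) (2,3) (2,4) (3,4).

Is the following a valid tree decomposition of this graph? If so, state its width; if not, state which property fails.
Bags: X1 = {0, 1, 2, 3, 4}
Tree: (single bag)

Yes; width 4.

Checking the three conditions: (i) the bags cover all of {0, 1, 2, 3, 4}; (ii) for each edge, some bag contains both endpoints; (iii) the bags containing any fixed vertex form a subtree. All hold, so the decomposition is valid with width 5 − 1 = 4.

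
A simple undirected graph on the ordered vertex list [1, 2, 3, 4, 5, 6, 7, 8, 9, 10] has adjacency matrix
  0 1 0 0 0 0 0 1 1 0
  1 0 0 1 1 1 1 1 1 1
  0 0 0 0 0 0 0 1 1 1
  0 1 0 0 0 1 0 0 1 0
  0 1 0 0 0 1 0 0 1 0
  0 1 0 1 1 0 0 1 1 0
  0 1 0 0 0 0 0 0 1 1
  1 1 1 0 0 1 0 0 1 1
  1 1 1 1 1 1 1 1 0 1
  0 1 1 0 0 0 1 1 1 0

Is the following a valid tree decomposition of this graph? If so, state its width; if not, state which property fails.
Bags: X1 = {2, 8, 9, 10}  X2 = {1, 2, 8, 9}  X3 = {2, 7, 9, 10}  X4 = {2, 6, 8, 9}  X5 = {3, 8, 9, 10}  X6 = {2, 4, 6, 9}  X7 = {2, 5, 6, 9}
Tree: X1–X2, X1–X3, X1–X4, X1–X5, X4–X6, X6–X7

Yes; width 3.

Every vertex of G appears in some bag (union = {1, 2, 3, 4, 5, 6, 7, 8, 9, 10}); every edge is covered by a bag; and for each vertex v the set of bags containing v is connected in the bag tree. The decomposition is therefore valid. The largest bag has 4 vertices, so the width is 3.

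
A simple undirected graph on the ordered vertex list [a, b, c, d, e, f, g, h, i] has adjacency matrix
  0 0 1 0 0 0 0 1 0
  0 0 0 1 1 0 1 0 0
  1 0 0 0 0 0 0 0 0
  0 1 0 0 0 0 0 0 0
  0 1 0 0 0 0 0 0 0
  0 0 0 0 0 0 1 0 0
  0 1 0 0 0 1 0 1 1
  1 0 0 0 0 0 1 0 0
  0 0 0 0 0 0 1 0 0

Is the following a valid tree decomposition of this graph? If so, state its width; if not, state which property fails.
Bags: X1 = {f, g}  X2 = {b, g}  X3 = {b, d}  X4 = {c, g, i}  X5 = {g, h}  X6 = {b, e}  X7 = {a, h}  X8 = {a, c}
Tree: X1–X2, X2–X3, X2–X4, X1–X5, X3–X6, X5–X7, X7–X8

No — bags containing vertex c are not connected in the tree.

A tree decomposition must satisfy three properties: every vertex lies in some bag; for every edge, both endpoints lie together in some bag; and for every vertex, the bags containing it form a connected subtree. Here bags containing vertex c are not connected in the tree, so the decomposition is invalid.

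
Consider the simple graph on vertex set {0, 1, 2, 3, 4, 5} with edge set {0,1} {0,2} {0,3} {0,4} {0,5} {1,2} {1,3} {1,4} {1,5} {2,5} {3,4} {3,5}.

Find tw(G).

3

A width-3 tree decomposition is:
Bags: B1 = {0, 1, 3, 5}  B2 = {0, 1, 3, 4}  B3 = {0, 1, 2, 5}
Tree: B1–B2, B1–B3
Every bag has size at most 4, so the width is 4 − 1 = 3 and tw(G) ≤ 3. For the lower bound, the 4 vertices {0, 1, 2, 5} are pairwise adjacent, and any tree decomposition puts a clique entirely inside one bag — forcing width ≥ 3. Therefore the treewidth is 3.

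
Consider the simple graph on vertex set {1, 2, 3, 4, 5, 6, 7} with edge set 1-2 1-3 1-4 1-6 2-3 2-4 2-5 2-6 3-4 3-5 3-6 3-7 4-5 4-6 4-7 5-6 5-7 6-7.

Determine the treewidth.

A width-4 tree decomposition is:
Bags: B1 = {1, 2, 3, 4, 6}  B2 = {2, 3, 4, 5, 6}  B3 = {3, 4, 5, 6, 7}
Tree: B1–B2, B2–B3
Every bag has size at most 5, so the width is 5 − 1 = 4 and tw(G) ≤ 4. Conversely, {1, 2, 3, 4, 6} is a clique of size 5, and the vertices of any clique must share a bag in every tree decomposition; so some bag has ≥ 5 vertices and tw(G) ≥ 4. Hence tw(G) = 4 exactly.

4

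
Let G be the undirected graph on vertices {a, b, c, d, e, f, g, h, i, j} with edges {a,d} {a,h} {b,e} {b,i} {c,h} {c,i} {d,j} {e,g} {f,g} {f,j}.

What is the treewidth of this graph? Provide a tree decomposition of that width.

Treewidth 2.
One optimal decomposition is:
Bags: B1 = {f, g, j}  B2 = {d, g, j}  B3 = {a, d, g}  B4 = {a, g, h}  B5 = {c, g, h}  B6 = {c, g, i}  B7 = {b, g, i}  B8 = {b, e, g}
Tree: B1–B2, B2–B3, B3–B4, B4–B5, B5–B6, B6–B7, B7–B8

Every bag has size at most 3, so the width is 3 − 1 = 2 and tw(G) ≤ 2. For the lower bound, G contains the cycle g–f–j–d–a–h–c–i–b–e–g, so G is not a forest; only forests have treewidth ≤ 1, hence tw(G) ≥ 2. Therefore the treewidth is 2.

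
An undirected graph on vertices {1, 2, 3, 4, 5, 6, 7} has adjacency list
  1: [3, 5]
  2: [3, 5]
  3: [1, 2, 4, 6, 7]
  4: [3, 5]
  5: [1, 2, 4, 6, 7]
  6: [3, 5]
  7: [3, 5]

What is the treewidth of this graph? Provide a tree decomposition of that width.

Each bag holds 3 vertices, so the decomposition has width 2, which upper-bounds the treewidth. For the lower bound, G contains the cycle 5–7–3–2–5, so G is not a forest; only forests have treewidth ≤ 1, hence tw(G) ≥ 2. Therefore the treewidth is 2.

Treewidth 2.
One such decomposition:
Bags: B1 = {3, 5, 7}  B2 = {2, 3, 5}  B3 = {1, 3, 5}  B4 = {3, 5, 6}  B5 = {3, 4, 5}
Tree: B1–B2, B2–B3, B3–B4, B4–B5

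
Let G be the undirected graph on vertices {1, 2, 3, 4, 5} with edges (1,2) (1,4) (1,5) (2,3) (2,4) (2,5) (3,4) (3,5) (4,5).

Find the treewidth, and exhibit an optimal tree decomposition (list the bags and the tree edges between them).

Every bag has size at most 4, so the width is 4 − 1 = 3 and tw(G) ≤ 3. For the lower bound, the 4 vertices {1, 2, 4, 5} are pairwise adjacent, and any tree decomposition puts a clique entirely inside one bag — forcing width ≥ 3. Therefore the treewidth is 3.

Treewidth 3.
One optimal decomposition is:
Bags: B1 = {2, 3, 4, 5}  B2 = {1, 2, 4, 5}
Tree: B1–B2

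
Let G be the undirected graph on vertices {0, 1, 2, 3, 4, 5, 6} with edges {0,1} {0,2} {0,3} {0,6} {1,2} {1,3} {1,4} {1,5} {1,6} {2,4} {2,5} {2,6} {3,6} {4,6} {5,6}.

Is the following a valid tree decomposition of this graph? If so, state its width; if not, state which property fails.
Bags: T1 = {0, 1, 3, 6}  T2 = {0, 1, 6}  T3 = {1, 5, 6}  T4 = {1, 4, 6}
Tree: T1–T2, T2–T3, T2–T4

A tree decomposition must satisfy three properties: every vertex lies in some bag; for every edge, both endpoints lie together in some bag; and for every vertex, the bags containing it form a connected subtree. Here vertex 2 appears in no bag, so the decomposition is invalid.

No — vertex 2 appears in no bag.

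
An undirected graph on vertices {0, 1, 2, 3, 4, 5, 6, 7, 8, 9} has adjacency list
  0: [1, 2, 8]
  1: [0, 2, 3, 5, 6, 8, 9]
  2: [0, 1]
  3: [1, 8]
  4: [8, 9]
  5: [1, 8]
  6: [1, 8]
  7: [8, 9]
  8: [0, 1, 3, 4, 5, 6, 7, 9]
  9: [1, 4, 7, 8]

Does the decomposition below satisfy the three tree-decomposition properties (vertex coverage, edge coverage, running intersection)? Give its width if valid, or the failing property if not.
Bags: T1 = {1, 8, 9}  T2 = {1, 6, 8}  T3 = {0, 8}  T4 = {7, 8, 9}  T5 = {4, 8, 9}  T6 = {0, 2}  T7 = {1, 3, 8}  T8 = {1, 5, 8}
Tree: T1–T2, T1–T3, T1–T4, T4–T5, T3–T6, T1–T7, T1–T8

A tree decomposition must satisfy three properties: every vertex lies in some bag; for every edge, both endpoints lie together in some bag; and for every vertex, the bags containing it form a connected subtree. Here edge (1,0) lies in no bag, so the decomposition is invalid.

No — edge (1,0) lies in no bag.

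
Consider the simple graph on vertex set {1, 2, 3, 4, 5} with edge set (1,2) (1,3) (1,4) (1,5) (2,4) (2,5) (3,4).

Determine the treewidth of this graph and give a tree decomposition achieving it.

Treewidth 2.
Bags: B1 = {1, 3, 4}  B2 = {1, 2, 4}  B3 = {1, 2, 5}
Tree: B1–B2, B2–B3

Each bag holds 3 vertices, so the decomposition has width 2, which upper-bounds the treewidth. For the lower bound, the 3 vertices {1, 2, 4} are pairwise adjacent, and any tree decomposition puts a clique entirely inside one bag — forcing width ≥ 2. Therefore the treewidth is 2.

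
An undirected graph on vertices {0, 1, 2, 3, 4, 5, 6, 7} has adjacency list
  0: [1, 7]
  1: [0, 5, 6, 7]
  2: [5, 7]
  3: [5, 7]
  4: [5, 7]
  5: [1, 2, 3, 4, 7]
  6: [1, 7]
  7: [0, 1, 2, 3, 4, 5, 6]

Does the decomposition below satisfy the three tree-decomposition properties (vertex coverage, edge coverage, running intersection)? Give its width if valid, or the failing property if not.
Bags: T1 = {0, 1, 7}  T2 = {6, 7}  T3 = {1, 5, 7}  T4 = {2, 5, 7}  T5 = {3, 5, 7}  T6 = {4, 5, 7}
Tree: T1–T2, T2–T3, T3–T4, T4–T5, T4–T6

No — edge (1,6) lies in no bag.

A tree decomposition must satisfy three properties: every vertex lies in some bag; for every edge, both endpoints lie together in some bag; and for every vertex, the bags containing it form a connected subtree. Here edge (1,6) lies in no bag, so the decomposition is invalid.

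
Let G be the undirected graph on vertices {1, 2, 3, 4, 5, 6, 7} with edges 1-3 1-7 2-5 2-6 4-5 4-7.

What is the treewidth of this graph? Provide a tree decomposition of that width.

Treewidth 1.
One such decomposition:
Bags: B1 = {1, 3}  B2 = {1, 7}  B3 = {4, 7}  B4 = {4, 5}  B5 = {2, 5}  B6 = {2, 6}
Tree: B1–B2, B2–B3, B3–B4, B4–B5, B5–B6

Each bag holds 2 vertices, so the decomposition has width 1, which upper-bounds the treewidth. Any graph with an edge has treewidth ≥ 1, and G has the edge 3–1. Hence tw(G) = 1 exactly.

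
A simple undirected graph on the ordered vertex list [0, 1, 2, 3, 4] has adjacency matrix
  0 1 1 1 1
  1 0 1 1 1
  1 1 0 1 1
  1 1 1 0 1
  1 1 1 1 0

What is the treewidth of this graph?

A width-4 tree decomposition is:
Bags: B1 = {0, 1, 2, 3, 4}
Tree: (single bag)
With just one bag of size 5, the width is 5 − 1 = 4, so tw(G) ≤ 4. On the other hand G contains the 5-clique {0, 1, 2, 3, 4}. A clique must lie in a single bag of any decomposition, so no decomposition can have width below 4. The upper and lower bounds meet at 4, so that is the treewidth.

4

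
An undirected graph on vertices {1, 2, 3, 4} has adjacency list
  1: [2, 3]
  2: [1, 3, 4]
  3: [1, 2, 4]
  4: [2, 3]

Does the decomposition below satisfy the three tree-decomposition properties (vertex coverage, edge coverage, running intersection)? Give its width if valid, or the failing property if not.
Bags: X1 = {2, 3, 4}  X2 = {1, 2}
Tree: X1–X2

A tree decomposition must satisfy three properties: every vertex lies in some bag; for every edge, both endpoints lie together in some bag; and for every vertex, the bags containing it form a connected subtree. Here edge (3,1) lies in no bag, so the decomposition is invalid.

No — edge (3,1) lies in no bag.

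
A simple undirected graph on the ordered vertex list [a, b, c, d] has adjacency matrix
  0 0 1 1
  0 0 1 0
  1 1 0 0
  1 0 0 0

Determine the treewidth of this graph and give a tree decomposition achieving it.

Each bag holds 2 vertices, so the decomposition has width 1, which upper-bounds the treewidth. G has an edge, so its treewidth is at least 1. The upper and lower bounds meet at 1, so that is the treewidth.

Treewidth 1.
Bags: B1 = {b, c}  B2 = {a, c}  B3 = {a, d}
Tree: B1–B2, B2–B3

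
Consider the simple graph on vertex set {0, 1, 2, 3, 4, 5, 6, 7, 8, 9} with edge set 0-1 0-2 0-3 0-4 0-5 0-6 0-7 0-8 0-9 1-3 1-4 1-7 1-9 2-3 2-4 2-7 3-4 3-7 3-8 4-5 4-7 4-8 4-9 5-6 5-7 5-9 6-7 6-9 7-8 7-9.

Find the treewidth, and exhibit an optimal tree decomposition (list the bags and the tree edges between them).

Treewidth 4.
Bags: B1 = {0, 4, 5, 7, 9}  B2 = {0, 1, 4, 7, 9}  B3 = {0, 1, 3, 4, 7}  B4 = {0, 5, 6, 7, 9}  B5 = {0, 3, 4, 7, 8}  B6 = {0, 2, 3, 4, 7}
Tree: B1–B2, B2–B3, B1–B4, B3–B5, B5–B6

Each bag holds 5 vertices, so the decomposition has width 4, which upper-bounds the treewidth. For the lower bound, the 5 vertices {0, 1, 4, 7, 9} are pairwise adjacent, and any tree decomposition puts a clique entirely inside one bag — forcing width ≥ 4. Therefore the treewidth is 4.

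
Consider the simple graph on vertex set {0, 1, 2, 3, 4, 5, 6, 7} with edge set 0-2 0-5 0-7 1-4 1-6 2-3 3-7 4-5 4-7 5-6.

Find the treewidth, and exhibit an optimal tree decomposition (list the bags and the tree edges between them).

Treewidth 2.
One optimal decomposition is:
Bags: B1 = {1, 4, 6}  B2 = {4, 5, 6}  B3 = {4, 5, 7}  B4 = {0, 5, 7}  B5 = {0, 3, 7}  B6 = {0, 2, 3}
Tree: B1–B2, B2–B3, B3–B4, B4–B5, B5–B6

Every bag has size at most 3, so the width is 3 − 1 = 2 and tw(G) ≤ 2. The edges 1–6–5–4–1 form a cycle, so G is not a tree and its treewidth is at least 2. Combining the bounds, tw(G) = 2.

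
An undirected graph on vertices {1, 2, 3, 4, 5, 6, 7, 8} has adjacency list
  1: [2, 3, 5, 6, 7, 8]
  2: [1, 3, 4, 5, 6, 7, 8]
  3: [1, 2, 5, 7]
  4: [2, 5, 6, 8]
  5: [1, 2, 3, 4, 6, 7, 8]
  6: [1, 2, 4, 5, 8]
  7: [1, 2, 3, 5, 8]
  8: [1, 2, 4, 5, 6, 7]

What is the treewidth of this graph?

A width-4 tree decomposition is:
Bags: B1 = {1, 2, 5, 7, 8}  B2 = {1, 2, 5, 6, 8}  B3 = {2, 4, 5, 6, 8}  B4 = {1, 2, 3, 5, 7}
Tree: B1–B2, B2–B3, B1–B4
Every bag has size at most 5, so the width is 5 − 1 = 4 and tw(G) ≤ 4. For the lower bound, the 5 vertices {1, 2, 5, 6, 8} are pairwise adjacent, and any tree decomposition puts a clique entirely inside one bag — forcing width ≥ 4. Combining the bounds, tw(G) = 4.

4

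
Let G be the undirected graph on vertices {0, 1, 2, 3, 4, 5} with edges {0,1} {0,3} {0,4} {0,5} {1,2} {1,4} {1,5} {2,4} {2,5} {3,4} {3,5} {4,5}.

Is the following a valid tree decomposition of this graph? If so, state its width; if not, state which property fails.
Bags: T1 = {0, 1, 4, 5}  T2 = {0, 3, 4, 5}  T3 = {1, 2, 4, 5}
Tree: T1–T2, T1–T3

Yes; width 3.

Vertex coverage: the bags together contain {0, 1, 2, 3, 4, 5}, the full vertex set. Edge coverage: each edge of G has both endpoints in at least one bag. Running intersection: for every vertex, the bags containing it form a connected subtree. All three properties hold, so this is a valid tree decomposition of width max|bag| − 1 = 3, and hence tw(G) ≤ 3.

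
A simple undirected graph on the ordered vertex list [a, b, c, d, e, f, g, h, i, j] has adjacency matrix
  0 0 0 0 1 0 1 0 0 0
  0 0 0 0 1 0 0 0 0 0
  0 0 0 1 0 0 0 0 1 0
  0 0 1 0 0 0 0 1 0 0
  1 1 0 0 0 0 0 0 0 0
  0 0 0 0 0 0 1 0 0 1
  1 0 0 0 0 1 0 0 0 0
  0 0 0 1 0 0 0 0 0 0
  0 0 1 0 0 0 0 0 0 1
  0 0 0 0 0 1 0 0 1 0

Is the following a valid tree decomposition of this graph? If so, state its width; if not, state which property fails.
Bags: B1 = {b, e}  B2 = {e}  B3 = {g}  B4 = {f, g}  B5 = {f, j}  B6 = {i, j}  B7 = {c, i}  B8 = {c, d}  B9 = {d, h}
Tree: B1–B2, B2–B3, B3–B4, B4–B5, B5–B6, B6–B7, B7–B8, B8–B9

A tree decomposition must satisfy three properties: every vertex lies in some bag; for every edge, both endpoints lie together in some bag; and for every vertex, the bags containing it form a connected subtree. Here vertex a appears in no bag, so the decomposition is invalid.

No — vertex a appears in no bag.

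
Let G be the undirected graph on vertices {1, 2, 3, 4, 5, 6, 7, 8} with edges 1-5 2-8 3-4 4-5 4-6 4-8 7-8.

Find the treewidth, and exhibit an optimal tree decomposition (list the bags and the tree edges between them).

Each bag holds 2 vertices, so the decomposition has width 1, which upper-bounds the treewidth. Any graph with an edge has treewidth ≥ 1, and G has the edge 4–5. Combining the bounds, tw(G) = 1.

Treewidth 1.
One such decomposition:
Bags: B1 = {4, 5}  B2 = {4, 8}  B3 = {4, 6}  B4 = {7, 8}  B5 = {3, 4}  B6 = {2, 8}  B7 = {1, 5}
Tree: B1–B2, B2–B3, B2–B4, B2–B5, B4–B6, B1–B7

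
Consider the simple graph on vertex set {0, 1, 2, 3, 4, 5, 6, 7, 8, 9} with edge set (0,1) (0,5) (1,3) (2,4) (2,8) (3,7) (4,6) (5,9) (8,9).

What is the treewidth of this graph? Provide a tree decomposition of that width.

Every bag has size at most 2, so the width is 2 − 1 = 1 and tw(G) ≤ 1. Any graph with an edge has treewidth ≥ 1, and G has the edge 6–4. Therefore the treewidth is 1.

Treewidth 1.
Bags: B1 = {4, 6}  B2 = {2, 4}  B3 = {2, 8}  B4 = {8, 9}  B5 = {5, 9}  B6 = {0, 5}  B7 = {0, 1}  B8 = {1, 3}  B9 = {3, 7}
Tree: B1–B2, B2–B3, B3–B4, B4–B5, B5–B6, B6–B7, B7–B8, B8–B9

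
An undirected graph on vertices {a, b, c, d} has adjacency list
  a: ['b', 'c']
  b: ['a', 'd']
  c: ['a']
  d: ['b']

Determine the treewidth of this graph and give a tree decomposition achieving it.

The largest bag has 2 vertices, giving width 1; this decomposition certifies tw(G) ≤ 1. G has an edge, so its treewidth is at least 1. The upper and lower bounds meet at 1, so that is the treewidth.

Treewidth 1.
One optimal decomposition is:
Bags: B1 = {a, c}  B2 = {a, b}  B3 = {b, d}
Tree: B1–B2, B2–B3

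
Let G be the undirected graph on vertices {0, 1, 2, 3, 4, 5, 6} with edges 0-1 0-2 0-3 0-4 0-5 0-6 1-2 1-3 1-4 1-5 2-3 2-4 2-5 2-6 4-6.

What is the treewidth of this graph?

A width-3 tree decomposition is:
Bags: B1 = {0, 1, 2, 4}  B2 = {0, 1, 2, 3}  B3 = {0, 1, 2, 5}  B4 = {0, 2, 4, 6}
Tree: B1–B2, B1–B3, B1–B4
The largest bag has 4 vertices, giving width 3; this decomposition certifies tw(G) ≤ 3. On the other hand G contains the 4-clique {0, 1, 2, 3}. A clique must lie in a single bag of any decomposition, so no decomposition can have width below 3. The upper and lower bounds meet at 3, so that is the treewidth.

3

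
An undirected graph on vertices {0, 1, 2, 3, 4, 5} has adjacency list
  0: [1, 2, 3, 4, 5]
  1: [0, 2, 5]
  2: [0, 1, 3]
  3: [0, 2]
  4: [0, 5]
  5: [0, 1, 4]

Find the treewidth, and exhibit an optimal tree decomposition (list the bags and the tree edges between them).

The largest bag has 3 vertices, giving width 2; this decomposition certifies tw(G) ≤ 2. On the other hand G contains the 3-clique {0, 1, 2}. A clique must lie in a single bag of any decomposition, so no decomposition can have width below 2. Combining the bounds, tw(G) = 2.

Treewidth 2.
Bags: B1 = {0, 4, 5}  B2 = {0, 1, 5}  B3 = {0, 1, 2}  B4 = {0, 2, 3}
Tree: B1–B2, B2–B3, B3–B4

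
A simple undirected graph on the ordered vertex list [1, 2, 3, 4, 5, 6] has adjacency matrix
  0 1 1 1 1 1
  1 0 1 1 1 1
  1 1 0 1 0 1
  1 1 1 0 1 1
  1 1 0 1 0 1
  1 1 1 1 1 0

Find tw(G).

4

A width-4 tree decomposition is:
Bags: B1 = {1, 2, 3, 4, 6}  B2 = {1, 2, 4, 5, 6}
Tree: B1–B2
The largest bag has 5 vertices, giving width 4; this decomposition certifies tw(G) ≤ 4. On the other hand G contains the 5-clique {1, 2, 3, 4, 6}. A clique must lie in a single bag of any decomposition, so no decomposition can have width below 4. Therefore the treewidth is 4.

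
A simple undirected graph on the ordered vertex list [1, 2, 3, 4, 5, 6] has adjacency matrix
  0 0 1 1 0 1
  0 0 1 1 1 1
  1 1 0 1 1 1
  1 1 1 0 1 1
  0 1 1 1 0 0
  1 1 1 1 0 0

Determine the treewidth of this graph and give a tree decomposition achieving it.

Treewidth 3.
One such decomposition:
Bags: B1 = {2, 3, 4, 6}  B2 = {1, 3, 4, 6}  B3 = {2, 3, 4, 5}
Tree: B1–B2, B1–B3

The largest bag has 4 vertices, giving width 3; this decomposition certifies tw(G) ≤ 3. Conversely, {1, 3, 4, 6} is a clique of size 4, and the vertices of any clique must share a bag in every tree decomposition; so some bag has ≥ 4 vertices and tw(G) ≥ 3. The upper and lower bounds meet at 3, so that is the treewidth.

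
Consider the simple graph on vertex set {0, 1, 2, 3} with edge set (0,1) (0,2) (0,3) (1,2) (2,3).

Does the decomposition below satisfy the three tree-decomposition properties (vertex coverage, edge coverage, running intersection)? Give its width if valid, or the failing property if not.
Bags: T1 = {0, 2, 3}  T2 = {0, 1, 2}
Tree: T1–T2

Yes; width 2.

Checking the three conditions: (i) the bags cover all of {0, 1, 2, 3}; (ii) for each edge, some bag contains both endpoints; (iii) the bags containing any fixed vertex form a subtree. All hold, so the decomposition is valid with width 3 − 1 = 2.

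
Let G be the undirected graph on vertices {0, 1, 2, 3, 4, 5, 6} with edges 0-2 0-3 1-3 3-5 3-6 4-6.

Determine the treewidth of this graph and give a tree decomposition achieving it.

Treewidth 1.
One such decomposition:
Bags: B1 = {0, 3}  B2 = {0, 2}  B3 = {3, 5}  B4 = {3, 6}  B5 = {4, 6}  B6 = {1, 3}
Tree: B1–B2, B1–B3, B3–B4, B4–B5, B4–B6

Every bag has size at most 2, so the width is 2 − 1 = 1 and tw(G) ≤ 1. Any graph with an edge has treewidth ≥ 1, and G has the edge 0–3. Combining the bounds, tw(G) = 1.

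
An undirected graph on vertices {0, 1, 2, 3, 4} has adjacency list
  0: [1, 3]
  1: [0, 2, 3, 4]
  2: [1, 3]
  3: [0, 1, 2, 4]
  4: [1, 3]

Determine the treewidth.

A width-2 tree decomposition is:
Bags: B1 = {0, 1, 3}  B2 = {1, 2, 3}  B3 = {1, 3, 4}
Tree: B1–B2, B2–B3
Every bag has size at most 3, so the width is 3 − 1 = 2 and tw(G) ≤ 2. On the other hand G contains the 3-clique {0, 1, 3}. A clique must lie in a single bag of any decomposition, so no decomposition can have width below 2. The upper and lower bounds meet at 2, so that is the treewidth.

2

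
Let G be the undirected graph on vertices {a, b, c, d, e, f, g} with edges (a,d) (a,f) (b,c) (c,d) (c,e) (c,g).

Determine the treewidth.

1

A width-1 tree decomposition is:
Bags: B1 = {c, e}  B2 = {c, d}  B3 = {c, g}  B4 = {b, c}  B5 = {a, d}  B6 = {a, f}
Tree: B1–B2, B2–B3, B3–B4, B2–B5, B5–B6
The largest bag has 2 vertices, giving width 1; this decomposition certifies tw(G) ≤ 1. Since G has at least one edge (e.g. c–e), it is not an edgeless graph, so tw(G) ≥ 1. Combining the bounds, tw(G) = 1.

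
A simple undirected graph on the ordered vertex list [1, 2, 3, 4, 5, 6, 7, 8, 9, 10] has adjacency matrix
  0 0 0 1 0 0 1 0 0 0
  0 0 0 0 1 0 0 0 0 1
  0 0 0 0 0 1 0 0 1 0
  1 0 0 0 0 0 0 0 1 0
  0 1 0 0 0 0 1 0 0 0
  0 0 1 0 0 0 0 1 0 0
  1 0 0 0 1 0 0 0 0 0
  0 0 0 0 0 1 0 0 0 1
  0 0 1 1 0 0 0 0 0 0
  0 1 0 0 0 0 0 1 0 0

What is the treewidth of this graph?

A width-2 tree decomposition is:
Bags: B1 = {2, 8, 10}  B2 = {2, 5, 8}  B3 = {5, 7, 8}  B4 = {1, 7, 8}  B5 = {1, 4, 8}  B6 = {4, 8, 9}  B7 = {3, 8, 9}  B8 = {3, 6, 8}
Tree: B1–B2, B2–B3, B3–B4, B4–B5, B5–B6, B6–B7, B7–B8
Every bag has size at most 3, so the width is 3 − 1 = 2 and tw(G) ≤ 2. Since 8–10–2–5–7–1–4–9–3–6–8 is a cycle in G, G is not acyclic. Forests are exactly the graphs of treewidth ≤ 1, so tw(G) ≥ 2. Hence tw(G) = 2 exactly.

2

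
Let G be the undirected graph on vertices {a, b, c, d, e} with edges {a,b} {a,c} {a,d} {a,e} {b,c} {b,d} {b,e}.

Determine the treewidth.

A width-2 tree decomposition is:
Bags: B1 = {a, b, c}  B2 = {a, b, e}  B3 = {a, b, d}
Tree: B1–B2, B1–B3
The largest bag has 3 vertices, giving width 2; this decomposition certifies tw(G) ≤ 2. Conversely, {a, b, d} is a clique of size 3, and the vertices of any clique must share a bag in every tree decomposition; so some bag has ≥ 3 vertices and tw(G) ≥ 2. Therefore the treewidth is 2.

2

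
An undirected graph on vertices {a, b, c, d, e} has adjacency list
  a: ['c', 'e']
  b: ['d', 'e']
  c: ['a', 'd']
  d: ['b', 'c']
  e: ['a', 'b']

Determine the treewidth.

2

A width-2 tree decomposition is:
Bags: B1 = {b, d, e}  B2 = {a, d, e}  B3 = {a, c, d}
Tree: B1–B2, B2–B3
The largest bag has 3 vertices, giving width 2; this decomposition certifies tw(G) ≤ 2. The edges d–b–e–a–c–d form a cycle, so G is not a tree and its treewidth is at least 2. The upper and lower bounds meet at 2, so that is the treewidth.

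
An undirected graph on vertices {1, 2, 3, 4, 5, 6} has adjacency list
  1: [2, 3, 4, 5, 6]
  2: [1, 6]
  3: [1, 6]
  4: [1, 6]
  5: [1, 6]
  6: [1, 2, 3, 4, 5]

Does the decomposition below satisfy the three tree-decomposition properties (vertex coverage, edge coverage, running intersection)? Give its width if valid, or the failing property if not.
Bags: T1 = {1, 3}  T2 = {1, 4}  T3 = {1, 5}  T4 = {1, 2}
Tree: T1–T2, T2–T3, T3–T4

No — vertex 6 appears in no bag.

A tree decomposition must satisfy three properties: every vertex lies in some bag; for every edge, both endpoints lie together in some bag; and for every vertex, the bags containing it form a connected subtree. Here vertex 6 appears in no bag, so the decomposition is invalid.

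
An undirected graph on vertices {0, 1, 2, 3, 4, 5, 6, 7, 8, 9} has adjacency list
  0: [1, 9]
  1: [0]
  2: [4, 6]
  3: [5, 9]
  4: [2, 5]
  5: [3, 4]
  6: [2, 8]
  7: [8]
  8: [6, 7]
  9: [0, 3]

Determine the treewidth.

1

A width-1 tree decomposition is:
Bags: B1 = {0, 1}  B2 = {0, 9}  B3 = {3, 9}  B4 = {3, 5}  B5 = {4, 5}  B6 = {2, 4}  B7 = {2, 6}  B8 = {6, 8}  B9 = {7, 8}
Tree: B1–B2, B2–B3, B3–B4, B4–B5, B5–B6, B6–B7, B7–B8, B8–B9
Every bag has size at most 2, so the width is 2 − 1 = 1 and tw(G) ≤ 1. Any graph with an edge has treewidth ≥ 1, and G has the edge 1–0. Hence tw(G) = 1 exactly.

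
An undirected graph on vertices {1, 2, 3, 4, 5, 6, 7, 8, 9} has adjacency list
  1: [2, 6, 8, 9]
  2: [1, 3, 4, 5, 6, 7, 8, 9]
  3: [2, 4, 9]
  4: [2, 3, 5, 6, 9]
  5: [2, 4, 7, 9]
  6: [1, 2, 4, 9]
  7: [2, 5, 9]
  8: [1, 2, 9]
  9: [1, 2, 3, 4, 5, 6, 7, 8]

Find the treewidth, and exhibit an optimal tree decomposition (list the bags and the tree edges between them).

Treewidth 3.
Bags: B1 = {2, 3, 4, 9}  B2 = {2, 4, 5, 9}  B3 = {2, 4, 6, 9}  B4 = {2, 5, 7, 9}  B5 = {1, 2, 6, 9}  B6 = {1, 2, 8, 9}
Tree: B1–B2, B2–B3, B2–B4, B3–B5, B5–B6

Each bag holds 4 vertices, so the decomposition has width 3, which upper-bounds the treewidth. On the other hand G contains the 4-clique {1, 2, 8, 9}. A clique must lie in a single bag of any decomposition, so no decomposition can have width below 3. The upper and lower bounds meet at 3, so that is the treewidth.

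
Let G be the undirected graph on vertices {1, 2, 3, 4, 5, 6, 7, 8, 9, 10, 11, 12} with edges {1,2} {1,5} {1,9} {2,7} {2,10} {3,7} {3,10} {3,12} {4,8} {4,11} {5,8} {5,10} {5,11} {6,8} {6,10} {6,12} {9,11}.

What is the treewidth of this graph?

A width-3 tree decomposition is:
Bags: B1 = {1, 4, 9, 11}  B2 = {1, 4, 5, 11}  B3 = {1, 4, 5, 8}  B4 = {1, 2, 5, 8}  B5 = {2, 5, 8, 10}  B6 = {2, 6, 8, 10}  B7 = {2, 6, 7, 10}  B8 = {3, 6, 7, 10}  B9 = {3, 6, 7, 12}
Tree: B1–B2, B2–B3, B3–B4, B4–B5, B5–B6, B6–B7, B7–B8, B8–B9
The largest bag has 4 vertices, giving width 3; this decomposition certifies tw(G) ≤ 3. For the lower bound: the 4 vertex sets {4,9,11}, {1}, {5}, {2,6,8,10} are disjoint, each induces a connected subgraph, and every pair is joined by at least one edge of G. Contracting each set to a single vertex therefore yields K_{4} as a minor, and since treewidth is minor-monotone, tw(G) ≥ tw(K_{4}) = 3. Combining the bounds, tw(G) = 3.

3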